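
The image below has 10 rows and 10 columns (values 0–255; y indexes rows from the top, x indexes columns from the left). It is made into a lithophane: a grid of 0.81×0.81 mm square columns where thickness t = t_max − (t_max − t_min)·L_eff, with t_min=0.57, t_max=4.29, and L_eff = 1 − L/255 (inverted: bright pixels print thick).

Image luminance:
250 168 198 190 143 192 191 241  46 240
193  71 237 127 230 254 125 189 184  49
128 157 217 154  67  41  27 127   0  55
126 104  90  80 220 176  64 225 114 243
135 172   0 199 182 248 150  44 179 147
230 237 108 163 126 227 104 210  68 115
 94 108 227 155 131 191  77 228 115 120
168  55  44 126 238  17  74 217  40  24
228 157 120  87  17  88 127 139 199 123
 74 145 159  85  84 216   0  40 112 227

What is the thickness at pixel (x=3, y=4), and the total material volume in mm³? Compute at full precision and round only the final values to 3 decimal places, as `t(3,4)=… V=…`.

span = t_max - t_min = 4.29 - 0.57 = 3.720
L(3,4) = 199, L_eff = 1 - 199/255 = 0.219608 (inverted)
t(3,4) = 4.29 - 3.720·0.219608 = 3.473
Σt over all 10·10 pixels = 550568/2125 ≈ 259.0908235
V = pitch²·Σt = 0.81²·550568/2125 = 169.989

t(3,4)=3.473 V=169.989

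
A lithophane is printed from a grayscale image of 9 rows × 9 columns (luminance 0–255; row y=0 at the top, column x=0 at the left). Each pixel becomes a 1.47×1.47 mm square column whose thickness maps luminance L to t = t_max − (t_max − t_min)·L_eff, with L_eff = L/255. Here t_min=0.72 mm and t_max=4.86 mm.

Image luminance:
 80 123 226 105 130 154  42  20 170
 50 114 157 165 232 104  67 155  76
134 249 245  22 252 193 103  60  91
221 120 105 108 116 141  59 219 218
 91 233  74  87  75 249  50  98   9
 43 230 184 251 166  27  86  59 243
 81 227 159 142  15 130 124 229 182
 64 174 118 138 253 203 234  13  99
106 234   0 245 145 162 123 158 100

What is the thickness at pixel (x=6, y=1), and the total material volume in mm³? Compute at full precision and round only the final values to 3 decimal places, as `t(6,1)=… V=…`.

span = t_max - t_min = 4.86 - 0.72 = 4.140
L(6,1) = 67, L_eff = 67/255 = 0.262745
t(6,1) = 4.86 - 4.140·0.262745 = 3.772
Σt over all 9·9 pixels = 459132/2125 ≈ 216.0621176
V = pitch²·Σt = 1.47²·459132/2125 = 466.889

t(6,1)=3.772 V=466.889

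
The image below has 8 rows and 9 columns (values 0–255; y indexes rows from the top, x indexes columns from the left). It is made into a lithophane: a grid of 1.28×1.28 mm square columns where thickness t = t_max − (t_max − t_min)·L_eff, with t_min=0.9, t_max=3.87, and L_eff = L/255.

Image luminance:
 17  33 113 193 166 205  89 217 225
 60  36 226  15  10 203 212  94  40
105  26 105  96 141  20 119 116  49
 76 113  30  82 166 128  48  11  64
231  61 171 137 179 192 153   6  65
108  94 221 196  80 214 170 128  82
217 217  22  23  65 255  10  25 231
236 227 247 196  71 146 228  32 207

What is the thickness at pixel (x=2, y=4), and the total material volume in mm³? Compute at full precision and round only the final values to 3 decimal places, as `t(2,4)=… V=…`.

t(2,4)=1.878 V=288.750

span = t_max - t_min = 3.87 - 0.9 = 2.970
L(2,4) = 171, L_eff = 171/255 = 0.670588
t(2,4) = 3.87 - 2.970·0.670588 = 1.878
Σt over all 8·9 pixels = 374508/2125 ≈ 176.2390588
V = pitch²·Σt = 1.28²·374508/2125 = 288.750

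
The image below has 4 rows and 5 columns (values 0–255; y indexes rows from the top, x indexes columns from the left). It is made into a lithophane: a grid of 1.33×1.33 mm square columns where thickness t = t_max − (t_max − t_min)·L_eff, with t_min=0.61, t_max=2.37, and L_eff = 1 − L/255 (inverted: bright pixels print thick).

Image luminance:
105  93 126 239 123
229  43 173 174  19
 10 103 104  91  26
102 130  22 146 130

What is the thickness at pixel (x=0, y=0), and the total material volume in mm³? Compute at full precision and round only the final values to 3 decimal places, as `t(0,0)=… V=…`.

span = t_max - t_min = 2.37 - 0.61 = 1.760
L(0,0) = 105, L_eff = 1 - 105/255 = 0.588235 (inverted)
t(0,0) = 2.37 - 1.760·0.588235 = 1.335
Σt over all 4·5 pixels = 174047/6375 ≈ 27.3014902
V = pitch²·Σt = 1.33²·174047/6375 = 48.294

t(0,0)=1.335 V=48.294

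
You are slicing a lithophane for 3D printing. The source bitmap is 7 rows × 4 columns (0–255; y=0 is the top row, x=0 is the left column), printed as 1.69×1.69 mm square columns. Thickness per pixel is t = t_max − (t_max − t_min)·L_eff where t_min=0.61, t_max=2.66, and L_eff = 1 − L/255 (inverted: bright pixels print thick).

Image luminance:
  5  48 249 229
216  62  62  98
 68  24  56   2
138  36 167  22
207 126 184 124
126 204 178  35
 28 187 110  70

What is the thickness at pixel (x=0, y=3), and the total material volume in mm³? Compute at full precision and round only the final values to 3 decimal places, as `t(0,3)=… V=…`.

t(0,3)=1.719 V=119.065

span = t_max - t_min = 2.66 - 0.61 = 2.050
L(0,3) = 138, L_eff = 1 - 138/255 = 0.458824 (inverted)
t(0,3) = 2.66 - 2.050·0.458824 = 1.719
Σt over all 7·4 pixels = 212609/5100 ≈ 41.6880392
V = pitch²·Σt = 1.69²·212609/5100 = 119.065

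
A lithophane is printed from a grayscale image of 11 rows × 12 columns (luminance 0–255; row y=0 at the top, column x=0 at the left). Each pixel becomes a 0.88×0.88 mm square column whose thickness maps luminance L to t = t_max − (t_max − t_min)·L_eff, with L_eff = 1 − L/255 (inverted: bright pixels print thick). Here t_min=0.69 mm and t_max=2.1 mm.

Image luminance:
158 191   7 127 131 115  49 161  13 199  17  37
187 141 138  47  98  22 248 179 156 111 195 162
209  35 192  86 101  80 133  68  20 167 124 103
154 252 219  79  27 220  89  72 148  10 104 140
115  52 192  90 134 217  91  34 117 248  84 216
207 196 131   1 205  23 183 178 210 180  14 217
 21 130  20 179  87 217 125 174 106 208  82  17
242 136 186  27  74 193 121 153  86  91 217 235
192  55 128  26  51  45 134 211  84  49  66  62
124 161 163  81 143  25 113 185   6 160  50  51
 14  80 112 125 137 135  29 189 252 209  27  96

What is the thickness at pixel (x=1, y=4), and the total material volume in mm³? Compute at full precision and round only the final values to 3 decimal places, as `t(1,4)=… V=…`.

t(1,4)=0.978 V=138.843

span = t_max - t_min = 2.1 - 0.69 = 1.410
L(1,4) = 52, L_eff = 1 - 52/255 = 0.796078 (inverted)
t(1,4) = 2.1 - 1.410·0.796078 = 0.978
Σt over all 11·12 pixels = 1523971/8500 ≈ 179.2907059
V = pitch²·Σt = 0.88²·1523971/8500 = 138.843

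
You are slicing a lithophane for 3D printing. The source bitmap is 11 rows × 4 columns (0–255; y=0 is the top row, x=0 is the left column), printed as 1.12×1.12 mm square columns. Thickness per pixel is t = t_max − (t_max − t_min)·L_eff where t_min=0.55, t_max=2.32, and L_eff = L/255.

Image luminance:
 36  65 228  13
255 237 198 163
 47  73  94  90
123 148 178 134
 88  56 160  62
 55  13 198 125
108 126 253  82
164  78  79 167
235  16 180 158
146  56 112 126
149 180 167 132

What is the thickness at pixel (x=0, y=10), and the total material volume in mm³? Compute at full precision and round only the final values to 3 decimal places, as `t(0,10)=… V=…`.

span = t_max - t_min = 2.32 - 0.55 = 1.770
L(0,10) = 149, L_eff = 149/255 = 0.584314
t(0,10) = 2.32 - 1.770·0.584314 = 1.286
Σt over all 11·4 pixels = 540053/8500 ≈ 63.5356471
V = pitch²·Σt = 1.12²·540053/8500 = 79.699

t(0,10)=1.286 V=79.699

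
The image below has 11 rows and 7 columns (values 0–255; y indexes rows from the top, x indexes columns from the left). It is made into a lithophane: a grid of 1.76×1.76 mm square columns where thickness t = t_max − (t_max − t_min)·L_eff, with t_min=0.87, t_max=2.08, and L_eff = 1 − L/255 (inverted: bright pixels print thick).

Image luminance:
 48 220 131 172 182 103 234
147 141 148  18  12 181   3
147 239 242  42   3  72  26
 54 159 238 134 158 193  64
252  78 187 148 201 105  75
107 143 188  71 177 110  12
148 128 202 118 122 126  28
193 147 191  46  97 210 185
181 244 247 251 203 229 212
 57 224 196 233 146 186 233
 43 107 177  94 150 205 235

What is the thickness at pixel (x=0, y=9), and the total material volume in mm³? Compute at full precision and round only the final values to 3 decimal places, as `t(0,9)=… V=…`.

span = t_max - t_min = 2.08 - 0.87 = 1.210
L(0,9) = 57, L_eff = 1 - 57/255 = 0.776471 (inverted)
t(0,9) = 2.08 - 1.210·0.776471 = 1.140
Σt over all 11·7 pixels = 764621/6375 ≈ 119.9405490
V = pitch²·Σt = 1.76²·764621/6375 = 371.528

t(0,9)=1.140 V=371.528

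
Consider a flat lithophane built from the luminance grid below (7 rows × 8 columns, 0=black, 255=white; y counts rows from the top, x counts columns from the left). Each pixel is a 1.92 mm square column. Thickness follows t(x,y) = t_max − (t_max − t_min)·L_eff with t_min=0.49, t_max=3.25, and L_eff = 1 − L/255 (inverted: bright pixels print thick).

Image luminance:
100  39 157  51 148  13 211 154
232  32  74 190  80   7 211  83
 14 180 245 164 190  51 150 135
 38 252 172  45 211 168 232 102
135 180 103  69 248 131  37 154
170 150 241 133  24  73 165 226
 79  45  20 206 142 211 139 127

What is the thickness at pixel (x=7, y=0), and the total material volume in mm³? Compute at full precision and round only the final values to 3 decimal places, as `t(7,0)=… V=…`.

t(7,0)=2.157 V=393.980

span = t_max - t_min = 3.25 - 0.49 = 2.760
L(7,0) = 154, L_eff = 1 - 154/255 = 0.396078 (inverted)
t(7,0) = 3.25 - 2.760·0.396078 = 2.157
Σt over all 7·8 pixels = 227107/2125 ≈ 106.8738824
V = pitch²·Σt = 1.92²·227107/2125 = 393.980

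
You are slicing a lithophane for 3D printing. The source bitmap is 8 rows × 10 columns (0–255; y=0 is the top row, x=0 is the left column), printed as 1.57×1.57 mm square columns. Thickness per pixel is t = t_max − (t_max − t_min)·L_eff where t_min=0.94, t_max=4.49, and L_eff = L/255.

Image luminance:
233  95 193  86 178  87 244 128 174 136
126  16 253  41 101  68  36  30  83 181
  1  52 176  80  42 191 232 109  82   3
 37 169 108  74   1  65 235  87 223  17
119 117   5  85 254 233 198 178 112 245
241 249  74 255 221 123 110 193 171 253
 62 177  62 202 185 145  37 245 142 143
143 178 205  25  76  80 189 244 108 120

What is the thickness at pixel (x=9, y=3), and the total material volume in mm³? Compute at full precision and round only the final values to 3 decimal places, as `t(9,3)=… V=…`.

span = t_max - t_min = 4.49 - 0.94 = 3.550
L(9,3) = 17, L_eff = 17/255 = 0.066667
t(9,3) = 4.49 - 3.550·0.066667 = 4.253
Σt over all 8·10 pixels = 357951/1700 ≈ 210.5594118
V = pitch²·Σt = 1.57²·357951/1700 = 519.008

t(9,3)=4.253 V=519.008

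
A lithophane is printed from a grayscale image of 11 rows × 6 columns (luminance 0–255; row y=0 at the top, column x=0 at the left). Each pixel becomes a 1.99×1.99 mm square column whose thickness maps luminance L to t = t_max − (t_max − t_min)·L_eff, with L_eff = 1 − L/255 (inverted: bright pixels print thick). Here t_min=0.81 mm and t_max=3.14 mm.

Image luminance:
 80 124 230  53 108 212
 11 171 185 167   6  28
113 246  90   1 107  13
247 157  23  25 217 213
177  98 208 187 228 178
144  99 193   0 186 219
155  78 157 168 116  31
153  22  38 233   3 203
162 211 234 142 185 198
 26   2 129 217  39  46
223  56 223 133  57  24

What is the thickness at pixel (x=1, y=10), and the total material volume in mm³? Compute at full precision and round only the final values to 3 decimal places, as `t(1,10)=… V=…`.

t(1,10)=1.322 V=515.946

span = t_max - t_min = 3.14 - 0.81 = 2.330
L(1,10) = 56, L_eff = 1 - 56/255 = 0.780392 (inverted)
t(1,10) = 3.14 - 2.330·0.780392 = 1.322
Σt over all 11·6 pixels = 1661147/12750 ≈ 130.2860392
V = pitch²·Σt = 1.99²·1661147/12750 = 515.946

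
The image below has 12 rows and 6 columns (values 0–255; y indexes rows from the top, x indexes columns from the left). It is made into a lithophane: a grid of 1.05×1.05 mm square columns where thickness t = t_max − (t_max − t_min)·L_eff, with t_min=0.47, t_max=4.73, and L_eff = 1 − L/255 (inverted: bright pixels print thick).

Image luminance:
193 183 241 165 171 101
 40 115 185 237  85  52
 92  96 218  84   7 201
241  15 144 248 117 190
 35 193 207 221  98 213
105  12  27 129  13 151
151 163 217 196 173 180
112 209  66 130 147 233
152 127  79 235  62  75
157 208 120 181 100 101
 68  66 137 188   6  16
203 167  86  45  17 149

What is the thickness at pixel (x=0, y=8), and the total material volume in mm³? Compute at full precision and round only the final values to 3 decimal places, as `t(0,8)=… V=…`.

t(0,8)=3.009 V=213.147

span = t_max - t_min = 4.73 - 0.47 = 4.260
L(0,8) = 152, L_eff = 1 - 152/255 = 0.403922 (inverted)
t(0,8) = 4.73 - 4.260·0.403922 = 3.009
Σt over all 12·6 pixels = 821657/4250 ≈ 193.3310588
V = pitch²·Σt = 1.05²·821657/4250 = 213.147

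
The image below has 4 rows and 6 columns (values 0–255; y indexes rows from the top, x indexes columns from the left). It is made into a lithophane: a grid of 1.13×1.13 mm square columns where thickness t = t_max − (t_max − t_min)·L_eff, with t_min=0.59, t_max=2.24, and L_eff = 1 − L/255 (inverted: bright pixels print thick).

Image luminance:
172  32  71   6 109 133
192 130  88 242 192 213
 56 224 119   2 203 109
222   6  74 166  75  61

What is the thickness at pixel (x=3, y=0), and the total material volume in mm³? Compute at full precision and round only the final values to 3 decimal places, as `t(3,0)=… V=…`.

span = t_max - t_min = 2.24 - 0.59 = 1.650
L(3,0) = 6, L_eff = 1 - 6/255 = 0.976471 (inverted)
t(3,0) = 2.24 - 1.650·0.976471 = 0.629
Σt over all 4·6 pixels = 55939/1700 ≈ 32.9052941
V = pitch²·Σt = 1.13²·55939/1700 = 42.017

t(3,0)=0.629 V=42.017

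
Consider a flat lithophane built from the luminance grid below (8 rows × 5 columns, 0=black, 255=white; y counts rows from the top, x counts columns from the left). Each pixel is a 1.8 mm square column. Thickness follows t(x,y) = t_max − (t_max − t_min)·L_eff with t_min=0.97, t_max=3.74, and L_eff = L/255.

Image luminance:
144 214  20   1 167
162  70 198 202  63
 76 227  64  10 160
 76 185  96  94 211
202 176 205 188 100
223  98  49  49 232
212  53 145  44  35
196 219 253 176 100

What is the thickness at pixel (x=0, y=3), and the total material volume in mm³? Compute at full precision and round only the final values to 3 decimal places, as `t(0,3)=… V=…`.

span = t_max - t_min = 3.74 - 0.97 = 2.770
L(0,3) = 76, L_eff = 76/255 = 0.298039
t(0,3) = 3.74 - 2.770·0.298039 = 2.914
Σt over all 8·5 pixels = 464077/5100 ≈ 90.9954902
V = pitch²·Σt = 1.8²·464077/5100 = 294.825

t(0,3)=2.914 V=294.825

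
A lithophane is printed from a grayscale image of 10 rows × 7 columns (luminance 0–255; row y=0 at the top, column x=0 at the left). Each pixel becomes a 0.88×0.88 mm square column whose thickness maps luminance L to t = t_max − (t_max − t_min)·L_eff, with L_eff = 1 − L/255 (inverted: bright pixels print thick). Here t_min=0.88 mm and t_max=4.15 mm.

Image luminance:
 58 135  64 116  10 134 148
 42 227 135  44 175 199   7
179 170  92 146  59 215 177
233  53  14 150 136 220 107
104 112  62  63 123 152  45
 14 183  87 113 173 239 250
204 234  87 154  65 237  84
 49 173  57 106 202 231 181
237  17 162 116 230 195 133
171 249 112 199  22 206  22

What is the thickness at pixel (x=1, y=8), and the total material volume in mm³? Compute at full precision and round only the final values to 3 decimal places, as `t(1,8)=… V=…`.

t(1,8)=1.098 V=140.057

span = t_max - t_min = 4.15 - 0.88 = 3.270
L(1,8) = 17, L_eff = 1 - 17/255 = 0.933333 (inverted)
t(1,8) = 4.15 - 3.270·0.933333 = 1.098
Σt over all 10·7 pixels = 15373/85 ≈ 180.8588235
V = pitch²·Σt = 0.88²·15373/85 = 140.057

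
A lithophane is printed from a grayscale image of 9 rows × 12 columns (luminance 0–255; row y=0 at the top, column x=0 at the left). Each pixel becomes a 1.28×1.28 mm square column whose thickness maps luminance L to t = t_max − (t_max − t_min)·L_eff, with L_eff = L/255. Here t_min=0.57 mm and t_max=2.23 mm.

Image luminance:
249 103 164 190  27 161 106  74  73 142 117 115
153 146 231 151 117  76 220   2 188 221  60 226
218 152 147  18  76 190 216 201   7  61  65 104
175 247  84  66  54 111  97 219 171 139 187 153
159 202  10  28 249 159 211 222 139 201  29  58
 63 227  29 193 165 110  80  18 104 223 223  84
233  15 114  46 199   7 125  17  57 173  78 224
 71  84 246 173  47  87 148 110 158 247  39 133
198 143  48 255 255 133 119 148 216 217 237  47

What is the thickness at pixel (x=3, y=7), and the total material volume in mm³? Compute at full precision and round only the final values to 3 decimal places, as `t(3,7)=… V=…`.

t(3,7)=1.104 V=239.908

span = t_max - t_min = 2.23 - 0.57 = 1.660
L(3,7) = 173, L_eff = 173/255 = 0.678431
t(3,7) = 2.23 - 1.660·0.678431 = 1.104
Σt over all 9·12 pixels = 1866961/12750 ≈ 146.4283137
V = pitch²·Σt = 1.28²·1866961/12750 = 239.908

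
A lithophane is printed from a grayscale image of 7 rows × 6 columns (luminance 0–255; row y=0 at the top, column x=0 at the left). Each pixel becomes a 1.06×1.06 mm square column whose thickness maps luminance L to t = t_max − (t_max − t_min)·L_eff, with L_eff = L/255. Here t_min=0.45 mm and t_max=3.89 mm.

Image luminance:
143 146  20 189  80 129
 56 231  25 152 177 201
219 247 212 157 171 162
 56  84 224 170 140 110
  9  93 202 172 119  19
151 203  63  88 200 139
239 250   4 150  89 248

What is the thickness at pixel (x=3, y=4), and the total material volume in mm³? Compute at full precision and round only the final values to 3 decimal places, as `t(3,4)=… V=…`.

span = t_max - t_min = 3.89 - 0.45 = 3.440
L(3,4) = 172, L_eff = 172/255 = 0.674510
t(3,4) = 3.89 - 3.440·0.674510 = 1.570
Σt over all 7·6 pixels = 1061587/12750 ≈ 83.2617255
V = pitch²·Σt = 1.06²·1061587/12750 = 93.553

t(3,4)=1.570 V=93.553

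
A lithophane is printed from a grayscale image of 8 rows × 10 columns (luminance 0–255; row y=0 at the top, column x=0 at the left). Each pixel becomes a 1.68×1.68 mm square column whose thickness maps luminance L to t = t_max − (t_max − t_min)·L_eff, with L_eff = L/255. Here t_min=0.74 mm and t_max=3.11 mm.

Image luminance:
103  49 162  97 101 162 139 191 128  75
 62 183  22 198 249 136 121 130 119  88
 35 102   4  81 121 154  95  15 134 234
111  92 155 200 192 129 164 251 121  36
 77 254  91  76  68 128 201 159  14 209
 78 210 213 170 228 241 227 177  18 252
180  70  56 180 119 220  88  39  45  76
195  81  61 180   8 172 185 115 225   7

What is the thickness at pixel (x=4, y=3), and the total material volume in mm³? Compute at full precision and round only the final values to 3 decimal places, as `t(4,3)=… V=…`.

span = t_max - t_min = 3.11 - 0.74 = 2.370
L(4,3) = 192, L_eff = 192/255 = 0.752941
t(4,3) = 3.11 - 2.370·0.752941 = 1.326
Σt over all 8·10 pixels = 649207/4250 ≈ 152.7545882
V = pitch²·Σt = 1.68²·649207/4250 = 431.135

t(4,3)=1.326 V=431.135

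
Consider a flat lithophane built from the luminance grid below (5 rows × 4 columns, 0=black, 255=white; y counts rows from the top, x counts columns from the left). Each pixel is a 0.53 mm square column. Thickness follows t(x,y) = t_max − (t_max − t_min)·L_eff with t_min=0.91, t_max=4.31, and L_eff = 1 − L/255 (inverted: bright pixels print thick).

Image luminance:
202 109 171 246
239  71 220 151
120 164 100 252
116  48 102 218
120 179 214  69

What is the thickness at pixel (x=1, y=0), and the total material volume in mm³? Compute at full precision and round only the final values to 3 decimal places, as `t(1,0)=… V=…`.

t(1,0)=2.363 V=16.764

span = t_max - t_min = 4.31 - 0.91 = 3.400
L(1,0) = 109, L_eff = 1 - 109/255 = 0.572549 (inverted)
t(1,0) = 4.31 - 3.400·0.572549 = 2.363
Σt over all 5·4 pixels = 59.68
V = pitch²·Σt = 0.53²·59.68 = 16.764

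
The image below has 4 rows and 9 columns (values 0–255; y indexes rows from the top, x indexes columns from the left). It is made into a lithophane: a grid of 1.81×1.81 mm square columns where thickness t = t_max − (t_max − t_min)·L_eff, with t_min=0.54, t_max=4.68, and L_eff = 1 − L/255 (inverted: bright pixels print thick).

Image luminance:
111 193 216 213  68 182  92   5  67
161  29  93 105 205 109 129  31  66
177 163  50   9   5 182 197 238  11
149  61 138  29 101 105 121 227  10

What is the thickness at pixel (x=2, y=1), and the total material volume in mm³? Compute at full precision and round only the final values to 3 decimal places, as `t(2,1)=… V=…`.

span = t_max - t_min = 4.68 - 0.54 = 4.140
L(2,1) = 93, L_eff = 1 - 93/255 = 0.635294 (inverted)
t(2,1) = 4.68 - 4.140·0.635294 = 2.050
Σt over all 4·9 pixels = 180966/2125 ≈ 85.1604706
V = pitch²·Σt = 1.81²·180966/2125 = 278.994

t(2,1)=2.050 V=278.994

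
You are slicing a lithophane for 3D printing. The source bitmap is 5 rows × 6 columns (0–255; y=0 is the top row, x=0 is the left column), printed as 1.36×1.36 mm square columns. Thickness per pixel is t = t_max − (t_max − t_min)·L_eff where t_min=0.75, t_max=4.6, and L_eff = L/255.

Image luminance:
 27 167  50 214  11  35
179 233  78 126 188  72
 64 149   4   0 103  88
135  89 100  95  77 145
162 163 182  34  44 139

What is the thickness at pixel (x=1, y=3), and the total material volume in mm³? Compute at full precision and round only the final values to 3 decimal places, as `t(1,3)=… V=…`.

t(1,3)=3.256 V=167.196

span = t_max - t_min = 4.6 - 0.75 = 3.850
L(1,3) = 89, L_eff = 89/255 = 0.349020
t(1,3) = 4.6 - 3.850·0.349020 = 3.256
Σt over all 5·6 pixels = 153673/1700 ≈ 90.3958824
V = pitch²·Σt = 1.36²·153673/1700 = 167.196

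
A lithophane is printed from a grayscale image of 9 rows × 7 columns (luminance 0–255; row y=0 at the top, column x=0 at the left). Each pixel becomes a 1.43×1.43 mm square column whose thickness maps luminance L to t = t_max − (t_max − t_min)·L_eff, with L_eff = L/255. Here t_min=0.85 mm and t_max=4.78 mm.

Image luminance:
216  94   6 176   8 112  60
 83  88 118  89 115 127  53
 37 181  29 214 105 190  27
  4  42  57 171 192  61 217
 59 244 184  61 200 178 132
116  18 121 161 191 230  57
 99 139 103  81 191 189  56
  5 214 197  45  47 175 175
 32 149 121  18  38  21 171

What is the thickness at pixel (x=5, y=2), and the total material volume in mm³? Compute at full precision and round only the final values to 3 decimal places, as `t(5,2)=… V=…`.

span = t_max - t_min = 4.78 - 0.85 = 3.930
L(5,2) = 190, L_eff = 190/255 = 0.745098
t(5,2) = 4.78 - 3.930·0.745098 = 1.852
Σt over all 9·7 pixels = 16309/85 ≈ 191.8705882
V = pitch²·Σt = 1.43²·16309/85 = 392.356

t(5,2)=1.852 V=392.356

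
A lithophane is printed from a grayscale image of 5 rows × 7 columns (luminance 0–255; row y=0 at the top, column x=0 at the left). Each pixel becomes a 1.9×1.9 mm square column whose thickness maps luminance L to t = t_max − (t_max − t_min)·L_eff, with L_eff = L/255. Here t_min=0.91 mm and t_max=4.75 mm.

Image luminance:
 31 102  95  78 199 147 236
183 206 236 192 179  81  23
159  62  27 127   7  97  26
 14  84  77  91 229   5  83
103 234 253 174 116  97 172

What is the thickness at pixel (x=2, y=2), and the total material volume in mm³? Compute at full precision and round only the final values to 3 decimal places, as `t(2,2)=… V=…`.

span = t_max - t_min = 4.75 - 0.91 = 3.840
L(2,2) = 27, L_eff = 27/255 = 0.105882
t(2,2) = 4.75 - 3.840·0.105882 = 4.343
Σt over all 5·7 pixels = 34893/340 ≈ 102.6264706
V = pitch²·Σt = 1.9²·34893/340 = 370.482

t(2,2)=4.343 V=370.482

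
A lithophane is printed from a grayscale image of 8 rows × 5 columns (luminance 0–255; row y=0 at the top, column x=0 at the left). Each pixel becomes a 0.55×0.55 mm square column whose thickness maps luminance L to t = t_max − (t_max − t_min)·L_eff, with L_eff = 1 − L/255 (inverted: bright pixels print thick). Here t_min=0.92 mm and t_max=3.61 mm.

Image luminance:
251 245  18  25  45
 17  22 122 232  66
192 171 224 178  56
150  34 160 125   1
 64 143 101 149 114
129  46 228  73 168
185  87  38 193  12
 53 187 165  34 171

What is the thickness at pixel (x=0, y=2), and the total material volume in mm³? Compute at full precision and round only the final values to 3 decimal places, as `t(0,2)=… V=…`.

t(0,2)=2.945 V=26.047

span = t_max - t_min = 3.61 - 0.92 = 2.690
L(0,2) = 192, L_eff = 1 - 192/255 = 0.247059 (inverted)
t(0,2) = 3.61 - 2.690·0.247059 = 2.945
Σt over all 8·5 pixels = 365951/4250 ≈ 86.1061176
V = pitch²·Σt = 0.55²·365951/4250 = 26.047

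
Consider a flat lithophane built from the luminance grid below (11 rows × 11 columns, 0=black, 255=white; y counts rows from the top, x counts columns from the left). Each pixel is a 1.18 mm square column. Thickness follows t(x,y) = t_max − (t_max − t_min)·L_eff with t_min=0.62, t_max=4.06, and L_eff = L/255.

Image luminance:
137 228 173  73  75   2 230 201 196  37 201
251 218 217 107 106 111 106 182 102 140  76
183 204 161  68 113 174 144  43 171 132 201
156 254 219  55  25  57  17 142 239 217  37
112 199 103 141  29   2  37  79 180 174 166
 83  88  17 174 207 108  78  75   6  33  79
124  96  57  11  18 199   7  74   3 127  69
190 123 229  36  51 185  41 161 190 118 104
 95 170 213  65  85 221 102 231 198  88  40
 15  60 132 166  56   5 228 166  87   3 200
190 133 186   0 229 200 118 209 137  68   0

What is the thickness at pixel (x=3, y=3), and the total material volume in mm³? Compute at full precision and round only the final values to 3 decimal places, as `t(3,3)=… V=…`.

span = t_max - t_min = 4.06 - 0.62 = 3.440
L(3,3) = 55, L_eff = 55/255 = 0.215686
t(3,3) = 4.06 - 3.440·0.215686 = 3.318
Σt over all 11·11 pixels = 748409/2550 ≈ 293.4937255
V = pitch²·Σt = 1.18²·748409/2550 = 408.661

t(3,3)=3.318 V=408.661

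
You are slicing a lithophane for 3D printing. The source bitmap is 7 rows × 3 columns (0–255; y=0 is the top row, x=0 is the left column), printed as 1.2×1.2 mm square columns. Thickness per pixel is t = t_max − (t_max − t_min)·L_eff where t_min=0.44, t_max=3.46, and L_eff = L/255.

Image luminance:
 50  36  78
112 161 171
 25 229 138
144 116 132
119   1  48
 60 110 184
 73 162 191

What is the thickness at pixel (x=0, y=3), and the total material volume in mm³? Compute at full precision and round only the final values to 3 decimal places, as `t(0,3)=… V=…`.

t(0,3)=1.755 V=64.724

span = t_max - t_min = 3.46 - 0.44 = 3.020
L(0,3) = 144, L_eff = 144/255 = 0.564706
t(0,3) = 3.46 - 3.020·0.564706 = 1.755
Σt over all 7·3 pixels = 7641/170 ≈ 44.9470588
V = pitch²·Σt = 1.2²·7641/170 = 64.724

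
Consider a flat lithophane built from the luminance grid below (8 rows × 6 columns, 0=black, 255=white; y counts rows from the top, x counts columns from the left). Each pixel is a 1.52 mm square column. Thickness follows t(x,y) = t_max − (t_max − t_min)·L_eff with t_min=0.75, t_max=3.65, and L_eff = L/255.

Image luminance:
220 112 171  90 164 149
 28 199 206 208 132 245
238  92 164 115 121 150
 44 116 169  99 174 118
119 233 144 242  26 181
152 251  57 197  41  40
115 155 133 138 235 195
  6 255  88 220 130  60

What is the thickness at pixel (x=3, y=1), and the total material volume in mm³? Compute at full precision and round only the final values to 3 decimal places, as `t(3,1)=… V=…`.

t(3,1)=1.285 V=222.511

span = t_max - t_min = 3.65 - 0.75 = 2.900
L(3,1) = 208, L_eff = 208/255 = 0.815686
t(3,1) = 3.65 - 2.900·0.815686 = 1.285
Σt over all 8·6 pixels = 245587/2550 ≈ 96.3086275
V = pitch²·Σt = 1.52²·245587/2550 = 222.511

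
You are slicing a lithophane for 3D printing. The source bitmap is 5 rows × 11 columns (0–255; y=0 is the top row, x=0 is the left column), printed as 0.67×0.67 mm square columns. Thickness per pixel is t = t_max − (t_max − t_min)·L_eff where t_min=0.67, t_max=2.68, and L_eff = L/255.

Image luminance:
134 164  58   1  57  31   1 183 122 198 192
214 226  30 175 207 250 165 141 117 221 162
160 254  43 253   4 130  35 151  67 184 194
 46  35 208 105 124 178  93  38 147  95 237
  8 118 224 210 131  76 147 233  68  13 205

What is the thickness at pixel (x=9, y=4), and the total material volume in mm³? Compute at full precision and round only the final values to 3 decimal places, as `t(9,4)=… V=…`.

t(9,4)=2.578 V=40.469

span = t_max - t_min = 2.68 - 0.67 = 2.010
L(9,4) = 13, L_eff = 13/255 = 0.050980
t(9,4) = 2.68 - 2.010·0.050980 = 2.578
Σt over all 5·11 pixels = 766279/8500 ≈ 90.1504706
V = pitch²·Σt = 0.67²·766279/8500 = 40.469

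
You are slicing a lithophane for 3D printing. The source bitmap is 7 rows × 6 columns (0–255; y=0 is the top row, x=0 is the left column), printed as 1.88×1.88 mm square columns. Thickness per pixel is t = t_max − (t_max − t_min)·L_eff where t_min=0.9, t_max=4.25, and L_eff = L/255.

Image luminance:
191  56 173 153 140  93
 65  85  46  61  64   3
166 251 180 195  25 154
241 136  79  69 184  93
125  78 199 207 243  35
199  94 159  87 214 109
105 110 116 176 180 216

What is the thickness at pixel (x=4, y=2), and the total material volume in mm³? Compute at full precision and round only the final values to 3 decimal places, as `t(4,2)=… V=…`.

t(4,2)=3.922 V=372.959

span = t_max - t_min = 4.25 - 0.9 = 3.350
L(4,2) = 25, L_eff = 25/255 = 0.098039
t(4,2) = 4.25 - 3.350·0.098039 = 3.922
Σt over all 7·6 pixels = 107633/1020 ≈ 105.5225490
V = pitch²·Σt = 1.88²·107633/1020 = 372.959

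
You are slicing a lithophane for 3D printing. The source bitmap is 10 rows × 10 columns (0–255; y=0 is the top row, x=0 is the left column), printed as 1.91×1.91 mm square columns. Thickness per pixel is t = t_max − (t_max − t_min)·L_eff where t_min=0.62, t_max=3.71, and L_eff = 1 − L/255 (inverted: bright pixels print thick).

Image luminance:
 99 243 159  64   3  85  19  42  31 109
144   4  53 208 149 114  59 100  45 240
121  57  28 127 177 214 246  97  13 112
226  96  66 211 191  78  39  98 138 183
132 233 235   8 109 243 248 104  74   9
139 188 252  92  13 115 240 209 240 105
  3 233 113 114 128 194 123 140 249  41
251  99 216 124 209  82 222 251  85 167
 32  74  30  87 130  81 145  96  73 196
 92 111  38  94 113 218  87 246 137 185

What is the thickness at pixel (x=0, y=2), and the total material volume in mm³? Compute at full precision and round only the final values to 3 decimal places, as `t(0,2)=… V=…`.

t(0,2)=2.086 V=791.361

span = t_max - t_min = 3.71 - 0.62 = 3.090
L(0,2) = 121, L_eff = 1 - 121/255 = 0.525490 (inverted)
t(0,2) = 3.71 - 3.090·0.525490 = 2.086
Σt over all 10·10 pixels = 368771/1700 ≈ 216.9241176
V = pitch²·Σt = 1.91²·368771/1700 = 791.361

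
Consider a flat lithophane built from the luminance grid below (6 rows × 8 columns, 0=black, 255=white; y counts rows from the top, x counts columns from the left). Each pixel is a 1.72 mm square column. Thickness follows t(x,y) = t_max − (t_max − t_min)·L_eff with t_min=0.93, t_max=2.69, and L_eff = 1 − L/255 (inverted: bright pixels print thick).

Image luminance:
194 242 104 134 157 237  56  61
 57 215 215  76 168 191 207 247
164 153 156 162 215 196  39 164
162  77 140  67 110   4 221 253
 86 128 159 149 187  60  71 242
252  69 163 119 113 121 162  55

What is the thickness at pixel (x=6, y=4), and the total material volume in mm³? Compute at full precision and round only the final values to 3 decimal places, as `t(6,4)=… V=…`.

t(6,4)=1.420 V=274.586

span = t_max - t_min = 2.69 - 0.93 = 1.760
L(6,4) = 71, L_eff = 1 - 71/255 = 0.721569 (inverted)
t(6,4) = 2.69 - 1.760·0.721569 = 1.420
Σt over all 6·8 pixels = 23668/255 ≈ 92.8156863
V = pitch²·Σt = 1.72²·23668/255 = 274.586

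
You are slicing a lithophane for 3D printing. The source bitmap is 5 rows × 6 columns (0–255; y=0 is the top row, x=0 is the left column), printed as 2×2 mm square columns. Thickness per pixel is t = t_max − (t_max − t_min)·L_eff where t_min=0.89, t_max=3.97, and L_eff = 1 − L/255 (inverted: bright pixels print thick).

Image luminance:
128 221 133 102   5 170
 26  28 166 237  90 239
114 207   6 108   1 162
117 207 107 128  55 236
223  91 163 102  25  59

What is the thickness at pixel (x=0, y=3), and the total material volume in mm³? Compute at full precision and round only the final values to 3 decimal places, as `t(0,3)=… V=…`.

span = t_max - t_min = 3.97 - 0.89 = 3.080
L(0,3) = 117, L_eff = 1 - 117/255 = 0.541176 (inverted)
t(0,3) = 3.97 - 3.080·0.541176 = 2.303
Σt over all 5·6 pixels = 903449/12750 ≈ 70.8587451
V = pitch²·Σt = 2²·903449/12750 = 283.435

t(0,3)=2.303 V=283.435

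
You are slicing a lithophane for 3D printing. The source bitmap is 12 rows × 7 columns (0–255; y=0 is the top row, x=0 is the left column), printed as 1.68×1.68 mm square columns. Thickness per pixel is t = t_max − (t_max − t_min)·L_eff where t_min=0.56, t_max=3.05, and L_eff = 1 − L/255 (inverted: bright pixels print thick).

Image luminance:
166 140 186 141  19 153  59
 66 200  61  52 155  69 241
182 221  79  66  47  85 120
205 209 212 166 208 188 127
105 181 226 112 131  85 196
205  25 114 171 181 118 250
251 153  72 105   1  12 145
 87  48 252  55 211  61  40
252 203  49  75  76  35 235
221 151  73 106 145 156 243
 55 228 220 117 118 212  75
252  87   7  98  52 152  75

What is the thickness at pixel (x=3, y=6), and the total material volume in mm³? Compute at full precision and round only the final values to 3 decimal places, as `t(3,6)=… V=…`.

t(3,6)=1.585 V=440.996

span = t_max - t_min = 3.05 - 0.56 = 2.490
L(3,6) = 105, L_eff = 1 - 105/255 = 0.588235 (inverted)
t(3,6) = 3.05 - 2.490·0.588235 = 1.585
Σt over all 12·7 pixels = 332028/2125 ≈ 156.2484706
V = pitch²·Σt = 1.68²·332028/2125 = 440.996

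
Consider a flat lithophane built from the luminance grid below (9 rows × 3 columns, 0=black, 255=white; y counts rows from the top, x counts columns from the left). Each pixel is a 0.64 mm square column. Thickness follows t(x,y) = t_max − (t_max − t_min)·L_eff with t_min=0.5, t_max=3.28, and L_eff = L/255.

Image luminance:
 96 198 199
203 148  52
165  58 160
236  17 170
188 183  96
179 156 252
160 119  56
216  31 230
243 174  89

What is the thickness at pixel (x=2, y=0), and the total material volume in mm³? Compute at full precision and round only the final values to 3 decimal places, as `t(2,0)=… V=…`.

t(2,0)=1.111 V=18.082

span = t_max - t_min = 3.28 - 0.5 = 2.780
L(2,0) = 199, L_eff = 199/255 = 0.780392
t(2,0) = 3.28 - 2.780·0.780392 = 1.111
Σt over all 9·3 pixels = 93809/2125 ≈ 44.1454118
V = pitch²·Σt = 0.64²·93809/2125 = 18.082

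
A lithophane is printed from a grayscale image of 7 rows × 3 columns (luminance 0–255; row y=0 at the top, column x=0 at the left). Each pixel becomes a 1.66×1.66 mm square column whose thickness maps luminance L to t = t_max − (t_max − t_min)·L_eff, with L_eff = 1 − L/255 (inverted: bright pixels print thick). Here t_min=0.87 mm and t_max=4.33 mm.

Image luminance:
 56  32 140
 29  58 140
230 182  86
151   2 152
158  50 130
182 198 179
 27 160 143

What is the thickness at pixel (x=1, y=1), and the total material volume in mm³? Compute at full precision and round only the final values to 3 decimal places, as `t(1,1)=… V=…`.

span = t_max - t_min = 4.33 - 0.87 = 3.460
L(1,1) = 58, L_eff = 1 - 58/255 = 0.772549 (inverted)
t(1,1) = 4.33 - 3.460·0.772549 = 1.657
Σt over all 7·3 pixels = 265139/5100 ≈ 51.9880392
V = pitch²·Σt = 1.66²·265139/5100 = 143.258

t(1,1)=1.657 V=143.258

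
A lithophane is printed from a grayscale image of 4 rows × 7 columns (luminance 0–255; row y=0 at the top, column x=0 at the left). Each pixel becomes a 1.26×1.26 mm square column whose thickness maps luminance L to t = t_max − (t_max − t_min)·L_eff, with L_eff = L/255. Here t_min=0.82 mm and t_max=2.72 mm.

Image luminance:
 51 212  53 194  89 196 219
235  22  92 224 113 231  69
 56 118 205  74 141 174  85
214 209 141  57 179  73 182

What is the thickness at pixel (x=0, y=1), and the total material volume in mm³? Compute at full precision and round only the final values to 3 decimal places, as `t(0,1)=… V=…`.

span = t_max - t_min = 2.72 - 0.82 = 1.900
L(0,1) = 235, L_eff = 235/255 = 0.921569
t(0,1) = 2.72 - 1.900·0.921569 = 0.969
Σt over all 4·7 pixels = 59978/1275 ≈ 47.0415686
V = pitch²·Σt = 1.26²·59978/1275 = 74.683

t(0,1)=0.969 V=74.683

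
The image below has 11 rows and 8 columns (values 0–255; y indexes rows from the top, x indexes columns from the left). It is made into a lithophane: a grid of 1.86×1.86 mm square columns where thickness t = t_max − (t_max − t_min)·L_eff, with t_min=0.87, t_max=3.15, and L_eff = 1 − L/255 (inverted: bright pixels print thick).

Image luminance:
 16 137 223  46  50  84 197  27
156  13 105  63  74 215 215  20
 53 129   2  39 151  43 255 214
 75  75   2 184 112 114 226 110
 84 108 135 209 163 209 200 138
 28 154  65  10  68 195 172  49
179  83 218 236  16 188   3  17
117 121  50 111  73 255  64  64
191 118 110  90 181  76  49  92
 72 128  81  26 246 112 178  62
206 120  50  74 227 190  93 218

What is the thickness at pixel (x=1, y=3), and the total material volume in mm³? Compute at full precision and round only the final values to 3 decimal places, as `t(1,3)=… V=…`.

t(1,3)=1.541 V=580.290

span = t_max - t_min = 3.15 - 0.87 = 2.280
L(1,3) = 75, L_eff = 1 - 75/255 = 0.705882 (inverted)
t(1,3) = 3.15 - 2.280·0.705882 = 1.541
Σt over all 11·8 pixels = 356433/2125 ≈ 167.7331765
V = pitch²·Σt = 1.86²·356433/2125 = 580.290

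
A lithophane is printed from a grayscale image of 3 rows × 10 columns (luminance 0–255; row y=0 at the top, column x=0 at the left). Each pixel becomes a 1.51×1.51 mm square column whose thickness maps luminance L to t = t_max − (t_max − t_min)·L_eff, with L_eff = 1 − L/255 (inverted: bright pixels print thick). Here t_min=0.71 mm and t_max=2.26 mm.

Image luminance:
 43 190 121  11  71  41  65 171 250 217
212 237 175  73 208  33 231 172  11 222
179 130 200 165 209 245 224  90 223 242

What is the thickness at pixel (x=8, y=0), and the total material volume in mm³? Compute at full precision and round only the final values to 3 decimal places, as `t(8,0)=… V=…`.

t(8,0)=2.230 V=113.165

span = t_max - t_min = 2.26 - 0.71 = 1.550
L(8,0) = 250, L_eff = 1 - 250/255 = 0.019608 (inverted)
t(8,0) = 2.26 - 1.550·0.019608 = 2.230
Σt over all 3·10 pixels = 253121/5100 ≈ 49.6315686
V = pitch²·Σt = 1.51²·253121/5100 = 113.165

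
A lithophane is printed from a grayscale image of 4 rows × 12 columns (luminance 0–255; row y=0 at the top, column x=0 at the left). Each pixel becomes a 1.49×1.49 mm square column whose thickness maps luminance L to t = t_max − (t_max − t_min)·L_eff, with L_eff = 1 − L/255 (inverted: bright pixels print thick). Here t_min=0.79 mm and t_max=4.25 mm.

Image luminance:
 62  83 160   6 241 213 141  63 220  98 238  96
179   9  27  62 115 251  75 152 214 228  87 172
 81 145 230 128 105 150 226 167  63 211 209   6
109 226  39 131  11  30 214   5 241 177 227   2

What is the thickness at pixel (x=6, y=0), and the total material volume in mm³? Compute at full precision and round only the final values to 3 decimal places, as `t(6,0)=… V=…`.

span = t_max - t_min = 4.25 - 0.79 = 3.460
L(6,0) = 141, L_eff = 1 - 141/255 = 0.447059 (inverted)
t(6,0) = 4.25 - 3.460·0.447059 = 2.703
Σt over all 4·12 pixels = 315541/2550 ≈ 123.7415686
V = pitch²·Σt = 1.49²·315541/2550 = 274.719

t(6,0)=2.703 V=274.719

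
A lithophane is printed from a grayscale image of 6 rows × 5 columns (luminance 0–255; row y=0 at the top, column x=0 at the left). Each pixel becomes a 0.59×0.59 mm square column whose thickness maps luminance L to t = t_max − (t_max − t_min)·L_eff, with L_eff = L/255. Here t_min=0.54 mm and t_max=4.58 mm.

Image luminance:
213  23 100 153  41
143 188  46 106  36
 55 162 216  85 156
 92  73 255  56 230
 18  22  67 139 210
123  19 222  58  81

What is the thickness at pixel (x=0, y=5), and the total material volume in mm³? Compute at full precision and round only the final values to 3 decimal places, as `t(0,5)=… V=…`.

t(0,5)=2.631 V=29.144

span = t_max - t_min = 4.58 - 0.54 = 4.040
L(0,5) = 123, L_eff = 123/255 = 0.482353
t(0,5) = 4.58 - 4.040·0.482353 = 2.631
Σt over all 6·5 pixels = 533737/6375 ≈ 83.7234510
V = pitch²·Σt = 0.59²·533737/6375 = 29.144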